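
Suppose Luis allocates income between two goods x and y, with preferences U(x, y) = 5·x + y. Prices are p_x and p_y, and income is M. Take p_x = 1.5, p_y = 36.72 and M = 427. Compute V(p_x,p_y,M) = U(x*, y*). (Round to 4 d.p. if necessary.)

V = 1423.3333

Perfect substitutes: compare marginal utility per dollar. 5/p_x vs 1/p_y → 3.3333 vs 0.0272.
x gives more utility per dollar, so spend all income on x: x* = M/p_x, y* = 0.
Numerically: x* = 284.6667, y* = 0.
Utility at the optimum: U(284.6667, 0) = 1423.3333.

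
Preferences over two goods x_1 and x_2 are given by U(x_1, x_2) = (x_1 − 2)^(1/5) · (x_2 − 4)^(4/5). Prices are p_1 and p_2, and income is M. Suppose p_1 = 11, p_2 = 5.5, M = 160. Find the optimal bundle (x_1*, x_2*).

x_1* = 4.1091, x_2* = 20.8727

This is Cobb-Douglas in (x_1−2, x_2−4): tangency gives 0.2·p_2·(x_2−4) = 0.8·p_1·(x_1−2).
After buying the subsistence bundle (2, 4), a share 0.2 of the remaining income goes to x_1: x_1* = 2 + 0.2·(M − 2p_1 − 4p_2)/p_1.
Discretionary income = 160 − 2·11 − 4·5.5 = 116; x_1* = 2 + 0.2·116/11 = 4.1091; x_2* = 4 + 0.8·116/5.5 = 20.8727.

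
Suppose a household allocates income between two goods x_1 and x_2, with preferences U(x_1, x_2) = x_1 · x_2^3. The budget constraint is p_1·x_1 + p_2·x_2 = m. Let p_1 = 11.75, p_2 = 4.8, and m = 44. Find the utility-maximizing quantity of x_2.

MU_x_1/MU_x_2 = (x_2)/(3·x_1); tangency sets this equal to p_1/p_2.
So p_2·x_2 = 3·p_1·x_1; combined with the budget, a share 0.25 of income goes to x_1.
Demand: x_1*(p_1,p_2,m) = 0.25·m/p_1 and x_2* = 0.75·m/p_2.
At p_1=11.75, p_2=4.8, m=44: x_2* = 0.75·44/4.8 = 6.875.

x_2* = 6.875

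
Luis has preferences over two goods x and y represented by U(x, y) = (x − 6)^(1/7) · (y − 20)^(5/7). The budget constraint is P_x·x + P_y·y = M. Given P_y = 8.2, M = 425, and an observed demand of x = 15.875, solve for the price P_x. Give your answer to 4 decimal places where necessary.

This is Cobb-Douglas in (x−6, y−20): tangency gives 1/7·P_y·(y−20) = 5/7·P_x·(x−6).
After buying the subsistence bundle (6, 20), a share 1/6 of the remaining income goes to x: x* = 6 + 1/6·(M − 6P_x − 20P_y)/P_x.
Set x* = 15.875 in the demand function and solve for P_x: P_x = 4.

P_x = 4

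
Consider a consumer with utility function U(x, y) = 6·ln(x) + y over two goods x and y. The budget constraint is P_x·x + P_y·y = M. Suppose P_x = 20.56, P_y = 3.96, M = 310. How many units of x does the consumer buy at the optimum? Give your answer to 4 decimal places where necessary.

Set MRS = P_x/P_y: (6/x)/1 = P_x/P_y.
So x*(P_x,P_y) = 6·P_y/P_x, independent of income; and y* = (M − 6·P_y)/P_y.
At the given prices: x* = 6·3.96/20.56 = 1.1556.

x* = 1.1556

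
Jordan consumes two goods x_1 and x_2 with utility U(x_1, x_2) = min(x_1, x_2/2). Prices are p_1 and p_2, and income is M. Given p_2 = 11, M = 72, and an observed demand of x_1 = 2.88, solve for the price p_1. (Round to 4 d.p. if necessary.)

Leontief preferences: the optimum is at the kink where x_1/1 = x_2/2, i.e. x_2 = 2·x_1.
Budget: p_1·x_1 + p_2·2·x_1 = M, so (p_1 + 2·p_2)·x_1 = M.
Demand: x_1*(p_1,p_2,M) = M/(p_1 + 2·p_2), x_2* = 2·M/(p_1 + 2·p_2).
Set x_1* = 2.88 in the demand function and solve for p_1: p_1 = 3.

p_1 = 3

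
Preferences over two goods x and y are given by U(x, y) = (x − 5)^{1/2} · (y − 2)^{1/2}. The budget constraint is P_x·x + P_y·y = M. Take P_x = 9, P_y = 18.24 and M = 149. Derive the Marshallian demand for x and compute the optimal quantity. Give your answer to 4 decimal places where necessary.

x* = 8.7511

Let x' = x−5, y' = y−2. MRS = y'/x' = P_x/P_y.
After buying the subsistence bundle (5, 2), a share 0.5 of the remaining income goes to x: x* = 5 + 0.5·(M − 5P_x − 2P_y)/P_x.
Discretionary income = 149 − 5·9 − 2·18.24 = 67.52; x* = 5 + 0.5·67.52/9 = 8.7511.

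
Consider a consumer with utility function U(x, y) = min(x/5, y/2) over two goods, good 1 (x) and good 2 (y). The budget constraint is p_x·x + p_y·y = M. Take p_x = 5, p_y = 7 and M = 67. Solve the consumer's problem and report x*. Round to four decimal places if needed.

With perfect complements, no substitution: consume in ratio x:y = 5:2.
Budget: p_x·x + p_y·(2/5)·x = M, so (5·p_x + 2·p_y)·x = 5·M.
Demand: x*(p_x,p_y,M) = 5·M/(5·p_x + 2·p_y), y* = 2·M/(5·p_x + 2·p_y).
Here 5·5 + 2·7 = 39, giving x* = 8.5897.

x* = 8.5897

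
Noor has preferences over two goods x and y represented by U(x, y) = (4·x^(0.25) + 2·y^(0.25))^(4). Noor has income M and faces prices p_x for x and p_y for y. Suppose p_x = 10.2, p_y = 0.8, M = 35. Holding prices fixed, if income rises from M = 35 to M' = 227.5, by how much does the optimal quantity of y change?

Δy* = 115.7617

MRS = MU_x/MU_y = 2·(y/x)^(0.75). Set equal to p_x/p_y.
Solve for the ratio: y/x = [(1/2)·p_x/p_y]^(4/3).
With the ratio pinned down, the budget gives x* = M/(p_x + p_y·(y/x)) and y* = (y/x)·x*.
Numerically y/x = 11.82062, so x* = 35/(10.2 + 0.8·11.82062) = 1.7806 and y* = 11.82062·1.7806 = 21.0476.
At M' = 227.5: y* = 136.8093. Change: 136.8093 − 21.0476 = 115.7617.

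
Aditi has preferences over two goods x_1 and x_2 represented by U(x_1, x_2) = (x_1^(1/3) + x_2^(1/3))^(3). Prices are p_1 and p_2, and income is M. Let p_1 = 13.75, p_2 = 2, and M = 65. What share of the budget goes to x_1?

share on x_1 = 0.2761

Numerically x_2/x_1 = 18.026402, so x_1* = 65/(13.75 + 2·18.026402) = 1.3051 and x_2* = 18.026402·1.3051 = 23.5271.
Expenditure on x_1: 13.75·1.3051 = 17.9458; share = 0.2761.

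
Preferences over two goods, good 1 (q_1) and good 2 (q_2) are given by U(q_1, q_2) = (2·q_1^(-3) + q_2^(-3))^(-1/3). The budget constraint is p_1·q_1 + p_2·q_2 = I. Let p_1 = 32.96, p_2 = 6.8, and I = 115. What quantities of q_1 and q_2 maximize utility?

With the ratio pinned down, the budget gives q_1* = I/(p_1 + p_2·(q_2/q_1)) and q_2* = (q_2/q_1)·q_1*.
Numerically q_2/q_1 = 1.247705, so q_1* = 115/(32.96 + 6.8·1.247705) = 2.7748 and q_2* = 1.247705·2.7748 = 3.4621.

q_1* = 2.7748, q_2* = 3.4621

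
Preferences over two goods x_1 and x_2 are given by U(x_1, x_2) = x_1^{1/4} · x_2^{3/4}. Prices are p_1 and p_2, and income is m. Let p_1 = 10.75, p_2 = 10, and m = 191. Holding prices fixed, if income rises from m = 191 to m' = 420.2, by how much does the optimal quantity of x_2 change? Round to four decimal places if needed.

Δx_2* = 17.19

MU_x_1/MU_x_2 = (0.25·x_2)/(0.75·x_1); tangency sets this equal to p_1/p_2.
So 0.25·p_2·x_2 = 0.75·p_1·x_1; combined with the budget, a share 0.25 of income goes to x_1.
Demand: x_1*(p_1,p_2,m) = 0.25·m/p_1 and x_2* = 0.75·m/p_2.
At p_1=10.75, p_2=10, m=191: x_2* = 0.75·191/10 = 14.325.
At m' = 420.2: x_2* = 31.515. Change: 31.515 − 14.325 = 17.19.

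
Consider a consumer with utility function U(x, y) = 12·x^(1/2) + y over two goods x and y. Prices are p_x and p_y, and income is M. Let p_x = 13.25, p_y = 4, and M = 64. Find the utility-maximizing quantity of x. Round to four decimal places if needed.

Utility is quasi-linear in y; the FOC for x is 6/√x = p_x/p_y.
Solve: √x = 6·p_y/p_x, so x*(p_x,p_y) = (6·p_y/p_x)², and y* = (M − p_x·x*)/p_y.
Plugging in: x* = (6·4/13.25)² = 3.2809.

x* = 3.2809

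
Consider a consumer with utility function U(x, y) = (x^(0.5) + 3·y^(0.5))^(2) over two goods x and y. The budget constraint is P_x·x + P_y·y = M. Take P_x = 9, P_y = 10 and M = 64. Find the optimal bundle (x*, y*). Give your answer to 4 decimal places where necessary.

x* = 0.7814, y* = 5.6967

MU_x ∝ x^(-0.5), MU_y ∝ 3·y^(-0.5), so MRS = (1/3)·(y/x)^(0.5) = P_x/P_y.
Hence y/x = (3·P_x/P_y)^(1/(0.5)), i.e. raised to the 2 power.
With the ratio pinned down, the budget gives x* = M/(P_x + P_y·(y/x)) and y* = (y/x)·x*.
Numerically y/x = 7.29, so x* = 64/(9 + 10·7.29) = 0.7814 and y* = 7.29·0.7814 = 5.6967.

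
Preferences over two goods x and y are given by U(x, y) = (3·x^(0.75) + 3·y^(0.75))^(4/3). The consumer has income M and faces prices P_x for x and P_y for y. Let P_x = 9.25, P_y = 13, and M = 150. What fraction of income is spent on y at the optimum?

MU_x ∝ 3·x^(-0.25), MU_y ∝ 3·y^(-0.25), so MRS = (y/x)^(0.25) = P_x/P_y.
Hence y/x = (P_x/P_y)^(1/(0.25)), i.e. raised to the 4 power.
Substitute y = (y/x)·x into the budget: x* = M/(P_x + P_y·(y/x)).
Numerically y/x = 0.256327, so x* = 150/(9.25 + 13·0.256327) = 11.9216 and y* = 0.256327·11.9216 = 3.0558.
Expenditure on y: 13·3.0558 = 39.7256; share = 0.2648.

share on y = 0.2648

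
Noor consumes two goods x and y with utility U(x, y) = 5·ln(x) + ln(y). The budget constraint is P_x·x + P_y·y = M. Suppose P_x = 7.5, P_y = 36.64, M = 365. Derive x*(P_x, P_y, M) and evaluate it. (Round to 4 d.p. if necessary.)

x* = 40.5556

Demand: x*(P_x,P_y,M) = 5/6·M/P_x and y* = 1/6·M/P_y.
At P_x=7.5, P_y=36.64, M=365: x* = 5/6·365/7.5 = 40.5556.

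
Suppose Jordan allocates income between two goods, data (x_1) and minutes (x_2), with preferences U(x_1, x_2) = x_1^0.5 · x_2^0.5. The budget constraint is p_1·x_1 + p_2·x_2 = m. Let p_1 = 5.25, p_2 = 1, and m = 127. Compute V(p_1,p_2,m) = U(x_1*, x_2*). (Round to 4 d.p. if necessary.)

MU_x_1/MU_x_2 = (0.5·x_2)/(0.5·x_1); tangency sets this equal to p_1/p_2.
Rearranging, p_2·x_2 = p_1·x_1. Substituting into the budget gives p_1·x_1·(1 + 1) = m.
Demand: x_1*(p_1,p_2,m) = 0.5·m/p_1 and x_2* = 0.5·m/p_2.
At p_1=5.25, p_2=1, m=127: x_1* = 0.5·127/5.25 = 12.0952, x_2* = 63.5.
Utility at the optimum: U(12.0952, 63.5) = 27.7137.

V = 27.7137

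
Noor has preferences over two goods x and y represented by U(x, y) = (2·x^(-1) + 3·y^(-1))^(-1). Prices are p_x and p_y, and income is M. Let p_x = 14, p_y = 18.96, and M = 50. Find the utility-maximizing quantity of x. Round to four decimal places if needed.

From the CES first-order condition, (2/3)·(y/x)^(2) = p_x/p_y.
Hence y/x = ((3/2)·p_x/p_y)^(1/(2)), i.e. raised to the 0.5 power.
Substitute y = (y/x)·x into the budget: x* = M/(p_x + p_y·(y/x)).
Numerically y/x = 1.052423, so x* = 50/(14 + 18.96·1.052423) = 1.4726.

x* = 1.4726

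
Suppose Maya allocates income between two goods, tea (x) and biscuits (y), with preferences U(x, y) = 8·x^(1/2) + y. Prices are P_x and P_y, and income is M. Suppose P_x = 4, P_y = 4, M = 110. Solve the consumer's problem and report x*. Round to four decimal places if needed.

x* = 16

MU_x = 4/√x, MU_y = 1. Tangency: 4/√x = P_x/P_y.
Thus x* = (4·P_y/P_x)² — independent of M — with the rest of income spent on y.
Plugging in: x* = (4·4/4)² = 16.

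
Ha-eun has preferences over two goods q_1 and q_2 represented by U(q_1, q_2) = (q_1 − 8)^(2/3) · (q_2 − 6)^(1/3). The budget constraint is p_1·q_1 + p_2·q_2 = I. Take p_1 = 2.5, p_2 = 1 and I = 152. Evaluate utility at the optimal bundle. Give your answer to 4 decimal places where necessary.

After buying the subsistence bundle (8, 6), a share 2/3 of the remaining income goes to q_1: q_1* = 8 + 2/3·(I − 8p_1 − 6p_2)/p_1.
Discretionary income = 152 − 8·2.5 − 6·1 = 126; q_1* = 8 + 2/3·126/2.5 = 41.6; q_2* = 6 + 1/3·126/1 = 48.
Utility at the optimum: U(41.6, 48) = 36.1945.

V = 36.1945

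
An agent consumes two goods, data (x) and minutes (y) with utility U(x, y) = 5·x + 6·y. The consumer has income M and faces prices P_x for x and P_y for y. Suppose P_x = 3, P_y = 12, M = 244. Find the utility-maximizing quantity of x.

x* = 81.3333

Linear utility — the consumer picks whichever good has higher MU/price: 5/3 = 1.6667 vs 6/12 = 0.5.
x gives more utility per dollar, so spend all income on x: x* = M/P_x, y* = 0.
Numerically: x* = 81.3333, y* = 0.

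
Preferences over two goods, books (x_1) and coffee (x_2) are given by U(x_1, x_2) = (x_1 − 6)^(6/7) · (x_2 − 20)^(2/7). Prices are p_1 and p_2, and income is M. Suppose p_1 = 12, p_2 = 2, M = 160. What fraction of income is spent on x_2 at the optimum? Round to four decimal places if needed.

This is Cobb-Douglas in (x_1−6, x_2−20): tangency gives 6/7·p_2·(x_2−20) = 2/7·p_1·(x_1−6).
Substituting into the budget: x_1* = 6 + 0.75·(M − 6·p_1 − 20·p_2)/p_1, and x_2* = 20 + 0.25·(…)/p_2.
Discretionary income = 160 − 6·12 − 20·2 = 48; x_1* = 6 + 0.75·48/12 = 9; x_2* = 20 + 0.25·48/2 = 26.
Expenditure on x_2: 2·26 = 52; share = 0.325.

share on x_2 = 0.325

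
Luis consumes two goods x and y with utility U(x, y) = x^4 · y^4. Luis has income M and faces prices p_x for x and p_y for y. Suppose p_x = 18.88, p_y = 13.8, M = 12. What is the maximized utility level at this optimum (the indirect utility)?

Demand: x*(p_x,p_y,M) = 0.5·M/p_x and y* = 0.5·M/p_y.
At p_x=18.88, p_y=13.8, M=12: x* = 0.5·12/18.88 = 0.3178, y* = 0.4348.
Utility at the optimum: U(0.3178, 0.4348) = 0.0004.

V = 0.0004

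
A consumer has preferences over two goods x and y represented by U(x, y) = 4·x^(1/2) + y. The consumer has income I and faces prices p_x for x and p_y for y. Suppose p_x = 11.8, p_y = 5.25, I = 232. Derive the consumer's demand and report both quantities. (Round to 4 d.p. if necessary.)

x* = 0.7918, y* = 42.4108

MU_x = 2/√x, MU_y = 1. Tangency: 2/√x = p_x/p_y.
Solve: √x = 2·p_y/p_x, so x*(p_x,p_y) = (2·p_y/p_x)², and y* = (I − p_x·x*)/p_y.
Plugging in: x* = (2·5.25/11.8)² = 0.7918, y* = 42.4108.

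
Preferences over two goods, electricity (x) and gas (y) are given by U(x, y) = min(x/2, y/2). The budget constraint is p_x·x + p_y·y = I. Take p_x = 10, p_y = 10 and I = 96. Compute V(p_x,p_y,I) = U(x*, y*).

Leontief preferences: the optimum is at the kink where x/2 = y/2, i.e. y = x.
Budget: p_x·x + p_y·x = I, so (2·p_x + 2·p_y)·x = 2·I.
Demand: x*(p_x,p_y,I) = 2·I/(2·p_x + 2·p_y), y* = 2·I/(2·p_x + 2·p_y).
Here 2·10 + 2·10 = 40, giving x* = 4.8 and y* = 4.8.
Utility at the optimum: U(4.8, 4.8) = 2.4.

V = 2.4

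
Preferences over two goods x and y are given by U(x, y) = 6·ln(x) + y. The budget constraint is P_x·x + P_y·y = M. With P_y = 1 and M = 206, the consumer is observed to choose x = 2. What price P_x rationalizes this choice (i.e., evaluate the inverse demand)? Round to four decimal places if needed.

Set MRS = P_x/P_y: (6/x)/1 = P_x/P_y.
So x*(P_x,P_y) = 6·P_y/P_x, independent of income; and y* = (M − 6·P_y)/P_y.
Set x* = 2 in the demand function and solve for P_x: P_x = 3.

P_x = 3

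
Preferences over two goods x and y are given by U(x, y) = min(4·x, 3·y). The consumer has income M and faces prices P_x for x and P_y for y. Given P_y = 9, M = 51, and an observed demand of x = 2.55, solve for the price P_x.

Leontief preferences: the optimum is at the kink where x/3 = y/4, i.e. y = (4/3)·x.
Budget: P_x·x + P_y·(4/3)·x = M, so (3·P_x + 4·P_y)·x = 3·M.
Demand: x*(P_x,P_y,M) = 3·M/(3·P_x + 4·P_y), y* = 4·M/(3·P_x + 4·P_y).
Set x* = 2.55 in the demand function and solve for P_x: P_x = 8.

P_x = 8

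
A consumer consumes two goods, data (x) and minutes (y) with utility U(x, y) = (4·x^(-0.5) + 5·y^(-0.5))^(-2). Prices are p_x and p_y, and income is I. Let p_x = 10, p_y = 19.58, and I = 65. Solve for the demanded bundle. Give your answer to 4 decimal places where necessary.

MRS = MU_x/MU_y = (4/5)·(y/x)^(1.5). Set equal to p_x/p_y.
Solve for the ratio: y/x = [(5/4)·p_x/p_y]^(2/3).
Substitute y = (y/x)·x into the budget: x* = I/(p_x + p_y·(y/x)).
Numerically y/x = 0.741421, so x* = 65/(10 + 19.58·0.741421) = 2.6512 and y* = 0.741421·2.6512 = 1.9657.

x* = 2.6512, y* = 1.9657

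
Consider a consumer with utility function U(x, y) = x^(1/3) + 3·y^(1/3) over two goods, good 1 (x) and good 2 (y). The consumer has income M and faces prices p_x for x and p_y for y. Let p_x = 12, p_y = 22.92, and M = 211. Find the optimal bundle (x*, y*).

MRS = MU_x/MU_y = (1/3)·(y/x)^(2/3). Set equal to p_x/p_y.
Solve for the ratio: y/x = [3·p_x/p_y]^(1.5).
Substitute y = (y/x)·x into the budget: x* = M/(p_x + p_y·(y/x)).
Numerically y/x = 1.968484, so x* = 211/(12 + 22.92·1.968484) = 3.6941 and y* = 1.968484·3.6941 = 7.2718.

x* = 3.6941, y* = 7.2718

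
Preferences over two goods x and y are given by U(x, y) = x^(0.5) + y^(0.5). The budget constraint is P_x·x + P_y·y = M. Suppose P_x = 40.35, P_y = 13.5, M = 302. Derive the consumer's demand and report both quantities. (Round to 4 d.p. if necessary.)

With the ratio pinned down, the budget gives x* = M/(P_x + P_y·(y/x)) and y* = (y/x)·x*.
Numerically y/x = 8.933457, so x* = 302/(40.35 + 13.5·8.933457) = 1.8763 and y* = 8.933457·1.8763 = 16.7622.

x* = 1.8763, y* = 16.7622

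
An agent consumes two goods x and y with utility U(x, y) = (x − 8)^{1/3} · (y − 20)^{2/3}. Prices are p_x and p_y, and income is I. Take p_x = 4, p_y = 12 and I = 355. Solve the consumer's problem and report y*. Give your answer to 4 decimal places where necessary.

This is Cobb-Douglas in (x−8, y−20): tangency gives 1/3·p_y·(y−20) = 2/3·p_x·(x−8).
Substituting into the budget: x* = 8 + 1/3·(I − 8·p_x − 20·p_y)/p_x, and y* = 20 + 2/3·(…)/p_y.
Discretionary income = 355 − 8·4 − 20·12 = 83; y* = 20 + 2/3·83/12 = 24.6111.

y* = 24.6111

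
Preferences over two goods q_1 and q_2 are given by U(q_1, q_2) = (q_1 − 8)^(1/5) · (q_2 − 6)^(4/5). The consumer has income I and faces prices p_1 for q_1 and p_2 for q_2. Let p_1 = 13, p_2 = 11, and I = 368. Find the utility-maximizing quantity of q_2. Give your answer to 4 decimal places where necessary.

q_2* = 20.4

Let q_1' = q_1−8, q_2' = q_2−6. MRS = (1/4)·q_2'/q_1' = p_1/p_2.
Substituting into the budget: q_1* = 8 + 0.2·(I − 8·p_1 − 6·p_2)/p_1, and q_2* = 6 + 0.8·(…)/p_2.
Discretionary income = 368 − 8·13 − 6·11 = 198; q_2* = 6 + 0.8·198/11 = 20.4.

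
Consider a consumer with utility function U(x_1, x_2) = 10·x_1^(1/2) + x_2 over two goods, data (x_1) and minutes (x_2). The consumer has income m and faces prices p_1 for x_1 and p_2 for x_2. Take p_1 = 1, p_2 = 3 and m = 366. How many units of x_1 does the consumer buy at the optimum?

Utility is quasi-linear in x_2; the FOC for x_1 is 5/√x_1 = p_1/p_2.
Thus x_1* = (5·p_2/p_1)² — independent of m — with the rest of income spent on x_2.
Plugging in: x_1* = (5·3/1)² = 225.

x_1* = 225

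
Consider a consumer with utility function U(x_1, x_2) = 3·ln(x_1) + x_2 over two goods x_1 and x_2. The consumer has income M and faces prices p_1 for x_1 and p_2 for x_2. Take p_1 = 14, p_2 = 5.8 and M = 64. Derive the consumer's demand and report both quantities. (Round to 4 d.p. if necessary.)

MU_x_1 = 3/x_1, MU_x_2 = 1. Tangency: 3/x_1 = p_1/p_2.
So x_1*(p_1,p_2) = 3·p_2/p_1, independent of income; and x_2* = (M − 3·p_2)/p_2.
At the given prices: x_1* = 3·5.8/14 = 1.2429, and x_2* = 8.0345.

x_1* = 1.2429, x_2* = 8.0345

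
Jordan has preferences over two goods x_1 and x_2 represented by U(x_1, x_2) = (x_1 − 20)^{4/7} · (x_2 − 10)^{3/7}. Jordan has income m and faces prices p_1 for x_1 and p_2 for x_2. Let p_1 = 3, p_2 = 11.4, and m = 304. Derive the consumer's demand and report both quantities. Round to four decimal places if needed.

Let x_1' = x_1−20, x_2' = x_2−10. MRS = (4/3)·x_2'/x_1' = p_1/p_2.
Substituting into the budget: x_1* = 20 + 4/7·(m − 20·p_1 − 10·p_2)/p_1, and x_2* = 10 + 3/7·(…)/p_2.
Discretionary income = 304 − 20·3 − 10·11.4 = 130; x_1* = 20 + 4/7·130/3 = 44.7619; x_2* = 10 + 3/7·130/11.4 = 14.8872.

x_1* = 44.7619, x_2* = 14.8872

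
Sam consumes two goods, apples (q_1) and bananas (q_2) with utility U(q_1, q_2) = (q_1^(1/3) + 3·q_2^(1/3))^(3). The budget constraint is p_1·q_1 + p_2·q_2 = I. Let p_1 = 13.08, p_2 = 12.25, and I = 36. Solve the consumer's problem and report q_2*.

MU_q_1 ∝ q_1^(-2/3), MU_q_2 ∝ 3·q_2^(-2/3), so MRS = (1/3)·(q_2/q_1)^(2/3) = p_1/p_2.
Hence q_2/q_1 = (3·p_1/p_2)^(1/(2/3)), i.e. raised to the 1.5 power.
Substitute q_2 = (q_2/q_1)·q_1 into the budget: q_1* = I/(p_1 + p_2·(q_2/q_1)).
Numerically q_2/q_1 = 5.733098, so q_1* = 36/(13.08 + 12.25·5.733098) = 0.4321 and q_2* = 5.733098·0.4321 = 2.4774.

q_2* = 2.4774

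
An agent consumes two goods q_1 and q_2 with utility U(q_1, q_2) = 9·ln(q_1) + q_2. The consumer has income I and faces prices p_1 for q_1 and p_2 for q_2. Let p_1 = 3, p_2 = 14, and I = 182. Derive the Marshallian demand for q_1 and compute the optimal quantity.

q_1* = 42

MU_q_1 = 9/q_1, MU_q_2 = 1. Tangency: 9/q_1 = p_1/p_2.
So q_1*(p_1,p_2) = 9·p_2/p_1, independent of income; and q_2* = (I − 9·p_2)/p_2.
At the given prices: q_1* = 9·14/3 = 42.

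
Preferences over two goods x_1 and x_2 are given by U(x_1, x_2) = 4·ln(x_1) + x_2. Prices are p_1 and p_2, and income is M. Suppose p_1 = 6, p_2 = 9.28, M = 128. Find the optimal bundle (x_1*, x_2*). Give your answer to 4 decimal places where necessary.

Set MRS = p_1/p_2: (4/x_1)/1 = p_1/p_2.
So x_1*(p_1,p_2) = 4·p_2/p_1, independent of income; and x_2* = (M − 4·p_2)/p_2.
At the given prices: x_1* = 4·9.28/6 = 6.1867, and x_2* = 9.7931.

x_1* = 6.1867, x_2* = 9.7931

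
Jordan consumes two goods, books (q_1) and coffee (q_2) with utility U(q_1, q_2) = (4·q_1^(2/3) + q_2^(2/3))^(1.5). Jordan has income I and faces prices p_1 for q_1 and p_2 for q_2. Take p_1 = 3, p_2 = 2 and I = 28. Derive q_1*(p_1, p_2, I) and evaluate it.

MRS = MU_q_1/MU_q_2 = 4·(q_2/q_1)^(1/3). Set equal to p_1/p_2.
Solve for the ratio: q_2/q_1 = [(1/4)·p_1/p_2]^(3).
With the ratio pinned down, the budget gives q_1* = I/(p_1 + p_2·(q_2/q_1)) and q_2* = (q_2/q_1)·q_1*.
Numerically q_2/q_1 = 0.052734, so q_1* = 28/(3 + 2·0.052734) = 9.0164.

q_1* = 9.0164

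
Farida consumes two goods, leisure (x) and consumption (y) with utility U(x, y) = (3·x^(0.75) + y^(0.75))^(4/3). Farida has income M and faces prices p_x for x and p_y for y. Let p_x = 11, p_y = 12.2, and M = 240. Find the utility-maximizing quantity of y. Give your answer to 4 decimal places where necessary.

y* = 0.1764

MU_x ∝ 3·x^(-0.25), MU_y ∝ y^(-0.25), so MRS = 3·(y/x)^(0.25) = p_x/p_y.
Solve for the ratio: y/x = [(1/3)·p_x/p_y]^(4).
With the ratio pinned down, the budget gives x* = M/(p_x + p_y·(y/x)) and y* = (y/x)·x*.
Numerically y/x = 0.008159, so x* = 240/(11 + 12.2·0.008159) = 21.6225 and y* = 0.008159·21.6225 = 0.1764.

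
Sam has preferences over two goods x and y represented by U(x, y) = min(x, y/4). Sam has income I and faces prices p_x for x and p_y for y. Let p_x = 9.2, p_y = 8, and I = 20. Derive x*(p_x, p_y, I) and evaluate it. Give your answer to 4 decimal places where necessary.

x* = 0.4854

Leontief preferences: the optimum is at the kink where x/1 = y/4, i.e. y = 4·x.
Budget: p_x·x + p_y·4·x = I, so (p_x + 4·p_y)·x = I.
Demand: x*(p_x,p_y,I) = I/(p_x + 4·p_y), y* = 4·I/(p_x + 4·p_y).
Here 9.2 + 4·8 = 41.2, giving x* = 0.4854.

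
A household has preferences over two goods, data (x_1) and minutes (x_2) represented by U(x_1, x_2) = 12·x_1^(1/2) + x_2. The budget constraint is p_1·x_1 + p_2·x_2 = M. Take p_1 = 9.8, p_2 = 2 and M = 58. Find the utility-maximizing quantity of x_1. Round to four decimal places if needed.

x_1* = 1.4994

Set MRS = p_1/p_2: 6·x_1^(−1/2) = p_1/p_2.
Solve: √x_1 = 6·p_2/p_1, so x_1*(p_1,p_2) = (6·p_2/p_1)², and x_2* = (M − p_1·x_1*)/p_2.
Plugging in: x_1* = (6·2/9.8)² = 1.4994.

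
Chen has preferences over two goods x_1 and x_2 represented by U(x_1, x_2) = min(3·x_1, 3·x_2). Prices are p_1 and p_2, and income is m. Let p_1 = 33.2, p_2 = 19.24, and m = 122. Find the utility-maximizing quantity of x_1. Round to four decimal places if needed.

With perfect complements, no substitution: consume in ratio x_1:x_2 = 3:3.
Budget: p_1·x_1 + p_2·x_1 = m, so (3·p_1 + 3·p_2)·x_1 = 3·m.
Demand: x_1*(p_1,p_2,m) = 3·m/(3·p_1 + 3·p_2), x_2* = 3·m/(3·p_1 + 3·p_2).
Here 3·33.2 + 3·19.24 = 157.32, giving x_1* = 2.3265.

x_1* = 2.3265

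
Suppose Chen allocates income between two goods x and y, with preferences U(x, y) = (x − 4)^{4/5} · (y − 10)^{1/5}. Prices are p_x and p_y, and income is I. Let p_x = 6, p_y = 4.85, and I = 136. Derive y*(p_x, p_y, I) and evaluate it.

This is Cobb-Douglas in (x−4, y−10): tangency gives 0.8·p_y·(y−10) = 0.2·p_x·(x−4).
Substituting into the budget: x* = 4 + 0.8·(I − 4·p_x − 10·p_y)/p_x, and y* = 10 + 0.2·(…)/p_y.
Discretionary income = 136 − 4·6 − 10·4.85 = 63.5; y* = 10 + 0.2·63.5/4.85 = 12.6186.

y* = 12.6186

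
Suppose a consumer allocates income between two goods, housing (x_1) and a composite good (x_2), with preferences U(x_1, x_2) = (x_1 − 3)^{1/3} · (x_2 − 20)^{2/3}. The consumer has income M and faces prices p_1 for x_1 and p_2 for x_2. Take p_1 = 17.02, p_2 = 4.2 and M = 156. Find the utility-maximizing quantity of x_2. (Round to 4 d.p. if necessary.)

x_2* = 23.3238

This is Cobb-Douglas in (x_1−3, x_2−20): tangency gives 1/3·p_2·(x_2−20) = 2/3·p_1·(x_1−3).
After buying the subsistence bundle (3, 20), a share 1/3 of the remaining income goes to x_1: x_1* = 3 + 1/3·(M − 3p_1 − 20p_2)/p_1.
Discretionary income = 156 − 3·17.02 − 20·4.2 = 20.94; x_2* = 20 + 2/3·20.94/4.2 = 23.3238.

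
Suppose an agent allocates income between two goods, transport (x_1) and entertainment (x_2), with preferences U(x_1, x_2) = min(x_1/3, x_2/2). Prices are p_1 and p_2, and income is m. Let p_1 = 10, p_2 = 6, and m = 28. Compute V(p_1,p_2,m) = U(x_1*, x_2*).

With perfect complements, no substitution: consume in ratio x_1:x_2 = 3:2.
Budget: p_1·x_1 + p_2·(2/3)·x_1 = m, so (3·p_1 + 2·p_2)·x_1 = 3·m.
Demand: x_1*(p_1,p_2,m) = 3·m/(3·p_1 + 2·p_2), x_2* = 2·m/(3·p_1 + 2·p_2).
Here 3·10 + 2·6 = 42, giving x_1* = 2 and x_2* = 1.3333.
Utility at the optimum: U(2, 1.3333) = 0.6667.

V = 0.6667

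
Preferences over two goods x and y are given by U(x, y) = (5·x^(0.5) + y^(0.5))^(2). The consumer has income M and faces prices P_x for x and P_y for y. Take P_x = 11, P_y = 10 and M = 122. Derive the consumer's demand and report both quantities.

With the ratio pinned down, the budget gives x* = M/(P_x + P_y·(y/x)) and y* = (y/x)·x*.
Numerically y/x = 0.0484, so x* = 122/(11 + 10·0.0484) = 10.6235 and y* = 0.0484·10.6235 = 0.5142.

x* = 10.6235, y* = 0.5142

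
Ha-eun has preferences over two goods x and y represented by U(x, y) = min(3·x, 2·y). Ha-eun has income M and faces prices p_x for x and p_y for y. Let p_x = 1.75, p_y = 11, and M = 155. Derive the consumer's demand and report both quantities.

x* = 8.4932, y* = 12.7397

With perfect complements, no substitution: consume in ratio x:y = 2:3.
Budget: p_x·x + p_y·(3/2)·x = M, so (2·p_x + 3·p_y)·x = 2·M.
Demand: x*(p_x,p_y,M) = 2·M/(2·p_x + 3·p_y), y* = 3·M/(2·p_x + 3·p_y).
Here 2·1.75 + 3·11 = 36.5, giving x* = 8.4932 and y* = 12.7397.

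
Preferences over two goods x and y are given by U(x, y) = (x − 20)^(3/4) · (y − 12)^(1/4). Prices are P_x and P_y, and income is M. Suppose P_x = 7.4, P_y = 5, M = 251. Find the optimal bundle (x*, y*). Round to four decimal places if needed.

x* = 24.3581, y* = 14.15

This is Cobb-Douglas in (x−20, y−12): tangency gives 0.75·P_y·(y−12) = 0.25·P_x·(x−20).
After buying the subsistence bundle (20, 12), a share 0.75 of the remaining income goes to x: x* = 20 + 0.75·(M − 20P_x − 12P_y)/P_x.
Discretionary income = 251 − 20·7.4 − 12·5 = 43; x* = 20 + 0.75·43/7.4 = 24.3581; y* = 12 + 0.25·43/5 = 14.15.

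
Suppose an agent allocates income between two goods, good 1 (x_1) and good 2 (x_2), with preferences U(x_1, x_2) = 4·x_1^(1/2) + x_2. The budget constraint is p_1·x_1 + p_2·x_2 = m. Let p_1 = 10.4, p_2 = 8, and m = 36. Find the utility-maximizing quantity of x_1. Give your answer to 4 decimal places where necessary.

Set MRS = p_1/p_2: 2·x_1^(−1/2) = p_1/p_2.
Solve: √x_1 = 2·p_2/p_1, so x_1*(p_1,p_2) = (2·p_2/p_1)², and x_2* = (m − p_1·x_1*)/p_2.
Plugging in: x_1* = (2·8/10.4)² = 2.3669.

x_1* = 2.3669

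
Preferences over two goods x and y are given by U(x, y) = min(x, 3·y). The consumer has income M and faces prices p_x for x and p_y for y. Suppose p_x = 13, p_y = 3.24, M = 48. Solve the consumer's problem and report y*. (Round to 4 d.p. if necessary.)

Leontief preferences: the optimum is at the kink where x/3 = y/1, i.e. y = (1/3)·x.
Budget: p_x·x + p_y·(1/3)·x = M, so (3·p_x + p_y)·x = 3·M.
Demand: x*(p_x,p_y,M) = 3·M/(3·p_x + p_y), y* = M/(3·p_x + p_y).
Here 3·13 + 3.24 = 42.24, giving y* = 1.1364.

y* = 1.1364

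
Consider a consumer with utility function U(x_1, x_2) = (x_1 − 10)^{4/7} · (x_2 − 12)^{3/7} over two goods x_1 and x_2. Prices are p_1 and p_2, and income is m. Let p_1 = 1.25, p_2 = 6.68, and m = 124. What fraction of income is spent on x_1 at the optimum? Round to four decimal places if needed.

MRS = (4/3)·(x_2−12)/(x_1−10). Tangency with p_1/p_2 gives x_2−12 = (3/4)·(p_1/p_2)·(x_1−10).
Substituting into the budget: x_1* = 10 + 4/7·(m − 10·p_1 − 12·p_2)/p_1, and x_2* = 12 + 3/7·(…)/p_2.
Discretionary income = 124 − 10·1.25 − 12·6.68 = 31.34; x_1* = 10 + 4/7·31.34/1.25 = 24.3269; x_2* = 12 + 3/7·31.34/6.68 = 14.0107.
Expenditure on x_1: 1.25·24.3269 = 30.4086; share = 0.2452.

share on x_1 = 0.2452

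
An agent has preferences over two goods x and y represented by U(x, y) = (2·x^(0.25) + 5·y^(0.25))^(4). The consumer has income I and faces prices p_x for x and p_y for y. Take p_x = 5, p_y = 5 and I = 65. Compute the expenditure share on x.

MRS = MU_x/MU_y = (2/5)·(y/x)^(0.75). Set equal to p_x/p_y.
Solve for the ratio: y/x = [(5/2)·p_x/p_y]^(4/3).
With the ratio pinned down, the budget gives x* = I/(p_x + p_y·(y/x)) and y* = (y/x)·x*.
Numerically y/x = 3.393022, so x* = 65/(5 + 5·3.393022) = 2.9592 and y* = 3.393022·2.9592 = 10.0408.
Expenditure on x: 5·2.9592 = 14.7962; share = 0.2276.

share on x = 0.2276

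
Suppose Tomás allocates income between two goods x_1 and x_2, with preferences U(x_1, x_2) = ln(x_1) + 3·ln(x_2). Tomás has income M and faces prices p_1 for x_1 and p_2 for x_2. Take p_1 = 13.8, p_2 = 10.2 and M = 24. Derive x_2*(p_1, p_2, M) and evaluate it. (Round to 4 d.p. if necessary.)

x_2* = 1.7647

The MRS is (1/3)·x_2/x_1. Set MRS = p_1/p_2.
So p_2·x_2 = 3·p_1·x_1; combined with the budget, a share 0.25 of income goes to x_1.
Demand: x_1*(p_1,p_2,M) = 0.25·M/p_1 and x_2* = 0.75·M/p_2.
At p_1=13.8, p_2=10.2, M=24: x_2* = 0.75·24/10.2 = 1.7647.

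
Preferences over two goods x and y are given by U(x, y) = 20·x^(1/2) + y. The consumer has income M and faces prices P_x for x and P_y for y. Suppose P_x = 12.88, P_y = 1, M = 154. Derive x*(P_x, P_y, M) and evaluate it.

x* = 0.6028

MU_x = 10/√x, MU_y = 1. Tangency: 10/√x = P_x/P_y.
Thus x* = (10·P_y/P_x)² — independent of M — with the rest of income spent on y.
Plugging in: x* = (10·1/12.88)² = 0.6028.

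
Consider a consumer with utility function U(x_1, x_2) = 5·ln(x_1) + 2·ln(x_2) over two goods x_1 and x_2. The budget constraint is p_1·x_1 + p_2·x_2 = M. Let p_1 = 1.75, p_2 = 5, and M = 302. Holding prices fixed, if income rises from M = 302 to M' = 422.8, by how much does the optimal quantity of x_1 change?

Tangency: MRS = (5/2)·x_2/x_1 = p_1/p_2.
Rearranging, p_2·x_2 = (2/5)·p_1·x_1. Substituting into the budget gives p_1·x_1·(1 + (2/5)) = M.
Demand: x_1*(p_1,p_2,M) = 5/7·M/p_1 and x_2* = 2/7·M/p_2.
At p_1=1.75, p_2=5, M=302: x_1* = 5/7·302/1.75 = 123.2653.
At M' = 422.8: x_1* = 172.5714. Change: 172.5714 − 123.2653 = 49.3061.

Δx_1* = 49.3061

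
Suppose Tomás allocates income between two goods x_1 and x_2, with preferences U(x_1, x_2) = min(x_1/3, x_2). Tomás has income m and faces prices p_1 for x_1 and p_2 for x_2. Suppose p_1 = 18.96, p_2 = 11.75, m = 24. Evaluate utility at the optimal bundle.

V = 0.3497

Leontief preferences: the optimum is at the kink where x_1/3 = x_2/1, i.e. x_2 = (1/3)·x_1.
Budget: p_1·x_1 + p_2·(1/3)·x_1 = m, so (3·p_1 + p_2)·x_1 = 3·m.
Demand: x_1*(p_1,p_2,m) = 3·m/(3·p_1 + p_2), x_2* = m/(3·p_1 + p_2).
Here 3·18.96 + 11.75 = 68.63, giving x_1* = 1.0491 and x_2* = 0.3497.
Utility at the optimum: U(1.0491, 0.3497) = 0.3497.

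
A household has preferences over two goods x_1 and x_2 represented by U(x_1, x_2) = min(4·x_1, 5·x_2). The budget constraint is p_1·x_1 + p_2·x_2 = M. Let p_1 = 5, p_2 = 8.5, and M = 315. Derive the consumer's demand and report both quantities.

x_1* = 26.6949, x_2* = 21.3559

Here 5·5 + 4·8.5 = 59, giving x_1* = 26.6949 and x_2* = 21.3559.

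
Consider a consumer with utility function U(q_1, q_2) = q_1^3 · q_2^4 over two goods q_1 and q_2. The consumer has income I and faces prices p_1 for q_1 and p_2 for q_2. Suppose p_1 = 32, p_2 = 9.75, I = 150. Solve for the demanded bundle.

The MRS is (3/4)·q_2/q_1. Set MRS = p_1/p_2.
Rearranging, p_2·q_2 = (4/3)·p_1·q_1. Substituting into the budget gives p_1·q_1·(1 + (4/3)) = I.
Demand: q_1*(p_1,p_2,I) = 3/7·I/p_1 and q_2* = 4/7·I/p_2.
At p_1=32, p_2=9.75, I=150: q_1* = 3/7·150/32 = 2.0089, q_2* = 8.7912.

q_1* = 2.0089, q_2* = 8.7912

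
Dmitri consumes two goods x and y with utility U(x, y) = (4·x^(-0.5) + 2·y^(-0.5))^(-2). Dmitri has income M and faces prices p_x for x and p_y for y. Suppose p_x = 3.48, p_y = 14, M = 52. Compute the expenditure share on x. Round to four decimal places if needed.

share on x = 0.4995

With the ratio pinned down, the budget gives x* = M/(p_x + p_y·(y/x)) and y* = (y/x)·x*.
Numerically y/x = 0.249047, so x* = 52/(3.48 + 14·0.249047) = 7.4641 and y* = 0.249047·7.4641 = 1.8589.
Expenditure on x: 3.48·7.4641 = 25.9752; share = 0.4995.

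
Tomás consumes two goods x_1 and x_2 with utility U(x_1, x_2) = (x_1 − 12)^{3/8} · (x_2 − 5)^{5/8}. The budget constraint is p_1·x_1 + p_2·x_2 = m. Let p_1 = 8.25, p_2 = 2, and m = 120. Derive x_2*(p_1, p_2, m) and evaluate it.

x_2* = 8.4375

Let x_1' = x_1−12, x_2' = x_2−5. MRS = (3/5)·x_2'/x_1' = p_1/p_2.
Substituting into the budget: x_1* = 12 + 0.375·(m − 12·p_1 − 5·p_2)/p_1, and x_2* = 5 + 0.625·(…)/p_2.
Discretionary income = 120 − 12·8.25 − 5·2 = 11; x_2* = 5 + 0.625·11/2 = 8.4375.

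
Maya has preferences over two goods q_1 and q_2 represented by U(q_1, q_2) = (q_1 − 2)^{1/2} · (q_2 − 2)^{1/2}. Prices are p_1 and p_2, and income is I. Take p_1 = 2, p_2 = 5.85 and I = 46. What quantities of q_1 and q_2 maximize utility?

Let q_1' = q_1−2, q_2' = q_2−2. MRS = q_2'/q_1' = p_1/p_2.
Substituting into the budget: q_1* = 2 + 0.5·(I − 2·p_1 − 2·p_2)/p_1, and q_2* = 2 + 0.5·(…)/p_2.
Discretionary income = 46 − 2·2 − 2·5.85 = 30.3; q_1* = 2 + 0.5·30.3/2 = 9.575; q_2* = 2 + 0.5·30.3/5.85 = 4.5897.

q_1* = 9.575, q_2* = 4.5897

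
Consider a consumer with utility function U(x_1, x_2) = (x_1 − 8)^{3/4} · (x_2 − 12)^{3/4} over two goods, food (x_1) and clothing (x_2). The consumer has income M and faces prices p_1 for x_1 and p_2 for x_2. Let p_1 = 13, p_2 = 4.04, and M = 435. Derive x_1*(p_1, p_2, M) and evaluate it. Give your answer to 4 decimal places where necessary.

x_1* = 18.8662

Let x_1' = x_1−8, x_2' = x_2−12. MRS = x_2'/x_1' = p_1/p_2.
After buying the subsistence bundle (8, 12), a share 0.5 of the remaining income goes to x_1: x_1* = 8 + 0.5·(M − 8p_1 − 12p_2)/p_1.
Discretionary income = 435 − 8·13 − 12·4.04 = 282.52; x_1* = 8 + 0.5·282.52/13 = 18.8662.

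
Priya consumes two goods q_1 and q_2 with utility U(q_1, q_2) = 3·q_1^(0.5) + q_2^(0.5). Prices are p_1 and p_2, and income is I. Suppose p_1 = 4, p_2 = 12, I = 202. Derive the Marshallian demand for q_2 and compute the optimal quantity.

q_2* = 0.6012

Substitute q_2 = (q_2/q_1)·q_1 into the budget: q_1* = I/(p_1 + p_2·(q_2/q_1)).
Numerically q_2/q_1 = 0.012346, so q_1* = 202/(4 + 12·0.012346) = 48.6964 and q_2* = 0.012346·48.6964 = 0.6012.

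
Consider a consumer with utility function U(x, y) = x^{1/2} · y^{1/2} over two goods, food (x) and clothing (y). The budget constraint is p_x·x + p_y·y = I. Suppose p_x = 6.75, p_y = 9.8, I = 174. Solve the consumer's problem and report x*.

x* = 12.8889

The MRS is y/x. Set MRS = p_x/p_y.
Rearranging, p_y·y = p_x·x. Substituting into the budget gives p_x·x·(1 + 1) = I.
Demand: x*(p_x,p_y,I) = 0.5·I/p_x and y* = 0.5·I/p_y.
At p_x=6.75, p_y=9.8, I=174: x* = 0.5·174/6.75 = 12.8889.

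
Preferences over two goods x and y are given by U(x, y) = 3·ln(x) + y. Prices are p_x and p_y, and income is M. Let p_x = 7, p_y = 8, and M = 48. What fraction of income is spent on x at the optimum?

share on x = 0.5

So x*(p_x,p_y) = 3·p_y/p_x, independent of income; and y* = (M − 3·p_y)/p_y.
At the given prices: x* = 3·8/7 = 3.4286, and y* = 3.
Expenditure on x: 7·3.4286 = 24; share = 0.5.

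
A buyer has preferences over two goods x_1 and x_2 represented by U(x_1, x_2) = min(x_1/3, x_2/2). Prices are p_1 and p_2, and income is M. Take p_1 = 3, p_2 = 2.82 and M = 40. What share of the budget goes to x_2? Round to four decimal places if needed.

share on x_2 = 0.3852

Leontief preferences: the optimum is at the kink where x_1/3 = x_2/2, i.e. x_2 = (2/3)·x_1.
Budget: p_1·x_1 + p_2·(2/3)·x_1 = M, so (3·p_1 + 2·p_2)·x_1 = 3·M.
Demand: x_1*(p_1,p_2,M) = 3·M/(3·p_1 + 2·p_2), x_2* = 2·M/(3·p_1 + 2·p_2).
Here 3·3 + 2·2.82 = 14.64, giving x_1* = 8.1967 and x_2* = 5.4645.
Expenditure on x_2: 2.82·5.4645 = 15.4098; share = 0.3852.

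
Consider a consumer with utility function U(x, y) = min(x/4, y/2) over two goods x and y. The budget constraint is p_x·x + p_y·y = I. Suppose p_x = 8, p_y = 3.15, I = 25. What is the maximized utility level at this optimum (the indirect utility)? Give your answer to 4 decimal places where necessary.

V = 0.6527

With perfect complements, no substitution: consume in ratio x:y = 4:2.
Budget: p_x·x + p_y·(1/2)·x = I, so (4·p_x + 2·p_y)·x = 4·I.
Demand: x*(p_x,p_y,I) = 4·I/(4·p_x + 2·p_y), y* = 2·I/(4·p_x + 2·p_y).
Here 4·8 + 2·3.15 = 38.3, giving x* = 2.611 and y* = 1.3055.
Utility at the optimum: U(2.611, 1.3055) = 0.6527.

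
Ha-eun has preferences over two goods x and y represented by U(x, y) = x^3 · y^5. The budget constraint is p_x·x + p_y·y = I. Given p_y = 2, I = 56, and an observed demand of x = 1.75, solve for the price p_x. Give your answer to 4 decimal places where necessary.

The MRS is (3/5)·y/x. Set MRS = p_x/p_y.
Rearranging, p_y·y = (5/3)·p_x·x. Substituting into the budget gives p_x·x·(1 + (5/3)) = I.
Demand: x*(p_x,p_y,I) = 0.375·I/p_x and y* = 0.625·I/p_y.
Set x* = 1.75 in the demand function and solve for p_x: p_x = 12.

p_x = 12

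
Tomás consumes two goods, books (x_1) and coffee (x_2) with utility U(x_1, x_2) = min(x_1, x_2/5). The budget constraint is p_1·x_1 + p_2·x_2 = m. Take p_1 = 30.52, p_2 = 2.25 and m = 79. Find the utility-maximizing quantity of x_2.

x_2* = 9.4565

With perfect complements, no substitution: consume in ratio x_1:x_2 = 1:5.
Budget: p_1·x_1 + p_2·5·x_1 = m, so (p_1 + 5·p_2)·x_1 = m.
Demand: x_1*(p_1,p_2,m) = m/(p_1 + 5·p_2), x_2* = 5·m/(p_1 + 5·p_2).
Here 30.52 + 5·2.25 = 41.77, giving x_2* = 9.4565.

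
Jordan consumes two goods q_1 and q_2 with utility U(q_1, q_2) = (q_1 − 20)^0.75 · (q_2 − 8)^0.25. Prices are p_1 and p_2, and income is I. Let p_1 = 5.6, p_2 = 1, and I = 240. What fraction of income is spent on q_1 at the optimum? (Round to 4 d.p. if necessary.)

share on q_1 = 0.8417

Let q_1' = q_1−20, q_2' = q_2−8. MRS = 3·q_2'/q_1' = p_1/p_2.
Substituting into the budget: q_1* = 20 + 0.75·(I − 20·p_1 − 8·p_2)/p_1, and q_2* = 8 + 0.25·(…)/p_2.
Discretionary income = 240 − 20·5.6 − 8·1 = 120; q_1* = 20 + 0.75·120/5.6 = 36.0714; q_2* = 8 + 0.25·120/1 = 38.
Expenditure on q_1: 5.6·36.0714 = 202; share = 0.8417.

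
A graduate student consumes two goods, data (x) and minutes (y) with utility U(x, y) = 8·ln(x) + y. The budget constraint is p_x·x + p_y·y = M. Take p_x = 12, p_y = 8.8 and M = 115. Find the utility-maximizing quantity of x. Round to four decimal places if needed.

x* = 5.8667

MU_x = 8/x, MU_y = 1. Tangency: 8/x = p_x/p_y.
So x*(p_x,p_y) = 8·p_y/p_x, independent of income; and y* = (M − 8·p_y)/p_y.
At the given prices: x* = 8·8.8/12 = 5.8667.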